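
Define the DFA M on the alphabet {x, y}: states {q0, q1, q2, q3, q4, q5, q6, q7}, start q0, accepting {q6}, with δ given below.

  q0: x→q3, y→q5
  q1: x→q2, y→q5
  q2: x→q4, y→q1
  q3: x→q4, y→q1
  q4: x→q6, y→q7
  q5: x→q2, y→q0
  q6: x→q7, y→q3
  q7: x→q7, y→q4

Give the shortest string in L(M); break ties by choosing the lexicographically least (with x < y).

xxx

A breadth-first search from q0 reaches an accepting state first via the path q0 → q3 → q4 → q6 on input xxx.
No string of length < 3 is accepted (BFS exhausts all shorter strings without reaching an accepting state), and xxx is the lexicographically least accepting string of length 3.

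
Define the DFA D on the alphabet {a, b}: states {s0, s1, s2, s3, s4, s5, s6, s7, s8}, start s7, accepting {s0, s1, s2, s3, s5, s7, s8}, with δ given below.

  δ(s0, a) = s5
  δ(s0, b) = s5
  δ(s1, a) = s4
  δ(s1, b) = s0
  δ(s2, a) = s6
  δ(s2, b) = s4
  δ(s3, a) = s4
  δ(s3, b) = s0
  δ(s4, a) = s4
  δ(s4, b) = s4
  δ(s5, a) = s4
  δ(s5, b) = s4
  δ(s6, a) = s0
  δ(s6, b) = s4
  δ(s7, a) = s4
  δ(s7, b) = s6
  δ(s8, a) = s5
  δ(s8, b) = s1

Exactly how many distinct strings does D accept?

The useful subgraph on states {s0, s5, s6, s7} is acyclic, so L(D) is finite; the longest accepting path visits 4 useful states, giving maximum string length 3.
Counting accepting paths from s7 by length: 1 of length 0, 1 of length 2, 2 of length 3. Total 4.

4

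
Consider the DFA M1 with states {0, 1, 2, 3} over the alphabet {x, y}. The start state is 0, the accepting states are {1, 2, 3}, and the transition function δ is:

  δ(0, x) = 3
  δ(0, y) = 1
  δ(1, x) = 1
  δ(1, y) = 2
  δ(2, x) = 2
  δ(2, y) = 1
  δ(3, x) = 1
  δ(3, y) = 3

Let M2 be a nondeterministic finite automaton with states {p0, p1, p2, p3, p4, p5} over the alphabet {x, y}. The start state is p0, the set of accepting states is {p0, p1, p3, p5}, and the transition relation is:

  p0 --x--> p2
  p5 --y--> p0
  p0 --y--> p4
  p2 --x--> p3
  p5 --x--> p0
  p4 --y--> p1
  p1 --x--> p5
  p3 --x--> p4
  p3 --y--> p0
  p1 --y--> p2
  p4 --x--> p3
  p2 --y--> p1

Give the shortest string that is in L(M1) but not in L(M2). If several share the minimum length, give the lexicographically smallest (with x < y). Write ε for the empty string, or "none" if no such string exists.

The string x is accepted by M1 but not by M2.
No shorter string lies in the difference, and x is the lexicographically first length-1 string in L(M1) \ L(M2).

x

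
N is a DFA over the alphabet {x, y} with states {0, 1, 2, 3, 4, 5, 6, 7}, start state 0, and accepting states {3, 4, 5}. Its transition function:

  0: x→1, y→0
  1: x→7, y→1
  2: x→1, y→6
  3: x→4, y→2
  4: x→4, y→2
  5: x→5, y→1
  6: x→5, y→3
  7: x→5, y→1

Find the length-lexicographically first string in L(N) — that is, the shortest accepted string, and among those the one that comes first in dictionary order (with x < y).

A breadth-first search from 0 reaches an accepting state first via the path 0 → 1 → 7 → 5 on input xxx.
No string of length < 3 is accepted (BFS exhausts all shorter strings without reaching an accepting state), and xxx is the lexicographically least accepting string of length 3.

xxx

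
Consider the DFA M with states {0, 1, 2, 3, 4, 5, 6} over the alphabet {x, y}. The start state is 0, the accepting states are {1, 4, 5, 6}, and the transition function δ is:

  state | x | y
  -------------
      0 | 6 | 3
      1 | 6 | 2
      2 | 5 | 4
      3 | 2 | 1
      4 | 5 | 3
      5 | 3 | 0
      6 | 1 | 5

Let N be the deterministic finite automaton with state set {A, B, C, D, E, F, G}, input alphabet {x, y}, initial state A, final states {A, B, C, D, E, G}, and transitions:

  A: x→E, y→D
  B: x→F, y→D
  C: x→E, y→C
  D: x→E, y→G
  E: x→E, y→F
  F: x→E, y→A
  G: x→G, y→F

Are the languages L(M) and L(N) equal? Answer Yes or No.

The string xy is accepted by M but rejected by N.
So L(M) ≠ L(N).

No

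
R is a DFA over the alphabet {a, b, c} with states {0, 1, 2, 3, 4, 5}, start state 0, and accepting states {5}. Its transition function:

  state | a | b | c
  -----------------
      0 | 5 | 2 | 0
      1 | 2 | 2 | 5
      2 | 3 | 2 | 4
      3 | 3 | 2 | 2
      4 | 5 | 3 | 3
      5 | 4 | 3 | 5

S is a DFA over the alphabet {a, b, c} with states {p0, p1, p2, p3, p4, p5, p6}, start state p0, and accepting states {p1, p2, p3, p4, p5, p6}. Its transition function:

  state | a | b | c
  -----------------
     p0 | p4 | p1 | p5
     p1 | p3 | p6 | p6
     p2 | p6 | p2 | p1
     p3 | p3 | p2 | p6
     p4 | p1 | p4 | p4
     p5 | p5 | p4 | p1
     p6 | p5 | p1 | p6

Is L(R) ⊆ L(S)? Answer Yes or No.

Exploring the product automaton R × S from the start pair (0, p0), following both machines on each input symbol, reaches 24 state pairs: (0, p0), (5, p4), (2, p1), (0, p5), (4, p1), (3, p4), (3, p3), (2, p6), (4, p6), (5, p5), (2, p4), (0, p1), (5, p3), (3, p6), (3, p1), (2, p2), (3, p5), (4, p5), (5, p1), (4, p4), (0, p6), (4, p3), (3, p2), (5, p6).
R accepts in {5} and S accepts in {p1, p2, p3, p4, p5, p6}. The reachable pairs whose R-component is accepting are (5, p4), (5, p5), (5, p3), (5, p1), (5, p6); in each of them the S-component is accepting too, so the product for L(R) \ L(S) (R-component accepting, S-component rejecting) has no reachable accepting pair and the difference is empty.
Hence every string in L(R) is also in L(S).

Yes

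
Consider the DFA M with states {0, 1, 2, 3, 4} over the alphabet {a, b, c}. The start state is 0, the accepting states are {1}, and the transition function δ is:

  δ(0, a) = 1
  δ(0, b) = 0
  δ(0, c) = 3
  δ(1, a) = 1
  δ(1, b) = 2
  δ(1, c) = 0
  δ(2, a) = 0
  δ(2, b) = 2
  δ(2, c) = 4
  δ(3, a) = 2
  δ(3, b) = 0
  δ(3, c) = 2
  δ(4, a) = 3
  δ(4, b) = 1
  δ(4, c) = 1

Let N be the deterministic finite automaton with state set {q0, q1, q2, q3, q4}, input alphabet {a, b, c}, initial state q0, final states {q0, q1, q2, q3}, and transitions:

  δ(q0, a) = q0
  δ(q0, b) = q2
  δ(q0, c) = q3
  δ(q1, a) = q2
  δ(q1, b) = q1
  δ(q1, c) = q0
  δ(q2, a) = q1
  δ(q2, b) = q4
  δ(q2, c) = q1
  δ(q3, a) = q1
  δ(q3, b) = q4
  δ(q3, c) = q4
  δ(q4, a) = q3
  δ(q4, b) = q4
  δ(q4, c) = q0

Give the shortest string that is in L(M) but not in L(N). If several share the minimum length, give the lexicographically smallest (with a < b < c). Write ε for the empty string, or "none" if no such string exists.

The string bcccb is accepted by M but not by N.
No shorter string lies in the difference, and bcccb is the lexicographically first length-5 string in L(M) \ L(N).

bcccb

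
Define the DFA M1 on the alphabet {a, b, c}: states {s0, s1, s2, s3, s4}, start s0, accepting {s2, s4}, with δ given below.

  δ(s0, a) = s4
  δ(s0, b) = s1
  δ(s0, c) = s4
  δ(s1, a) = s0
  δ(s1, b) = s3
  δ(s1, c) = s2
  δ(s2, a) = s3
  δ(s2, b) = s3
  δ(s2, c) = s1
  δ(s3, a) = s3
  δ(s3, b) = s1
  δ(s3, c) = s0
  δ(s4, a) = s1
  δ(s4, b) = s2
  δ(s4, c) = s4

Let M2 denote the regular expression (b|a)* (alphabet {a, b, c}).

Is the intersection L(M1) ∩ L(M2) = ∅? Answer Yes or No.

No

The string a is accepted by both M1 and M2.
Hence L(M1) ∩ L(M2) ≠ ∅.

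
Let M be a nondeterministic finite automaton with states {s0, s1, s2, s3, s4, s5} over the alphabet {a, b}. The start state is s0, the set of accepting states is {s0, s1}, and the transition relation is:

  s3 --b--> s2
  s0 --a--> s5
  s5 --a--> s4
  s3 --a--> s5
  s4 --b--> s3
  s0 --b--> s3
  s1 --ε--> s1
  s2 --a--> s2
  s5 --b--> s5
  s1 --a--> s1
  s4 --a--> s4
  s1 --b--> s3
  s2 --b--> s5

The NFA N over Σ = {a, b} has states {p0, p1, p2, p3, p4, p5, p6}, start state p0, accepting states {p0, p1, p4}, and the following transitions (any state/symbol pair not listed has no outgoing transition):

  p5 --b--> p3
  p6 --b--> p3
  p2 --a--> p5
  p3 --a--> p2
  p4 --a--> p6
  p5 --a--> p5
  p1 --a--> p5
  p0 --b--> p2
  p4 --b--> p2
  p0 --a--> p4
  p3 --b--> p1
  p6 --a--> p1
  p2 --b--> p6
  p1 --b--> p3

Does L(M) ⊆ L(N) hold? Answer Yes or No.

Exploring the product automaton M × N from the start pair (s0, p0), following both machines on each input symbol, reaches 19 state pairs: (s0, p0), (s5, p4), (s3, p2), (s4, p6), (s5, p2), (s5, p5), (s2, p6), (s4, p1), (s3, p3), (s4, p5), (s5, p6), (s5, p3), (s2, p1), (s4, p2), (s5, p1), (s2, p5), (s3, p6), (s2, p3), (s2, p2).
M accepts in {s0, s1} and N accepts in {p0, p1, p4}. The reachable pairs whose M-component is accepting are (s0, p0); in each of them the N-component is accepting too, so the product for L(M) \ L(N) (M-component accepting, N-component rejecting) has no reachable accepting pair and the difference is empty.
Hence every string in L(M) is also in L(N).

Yes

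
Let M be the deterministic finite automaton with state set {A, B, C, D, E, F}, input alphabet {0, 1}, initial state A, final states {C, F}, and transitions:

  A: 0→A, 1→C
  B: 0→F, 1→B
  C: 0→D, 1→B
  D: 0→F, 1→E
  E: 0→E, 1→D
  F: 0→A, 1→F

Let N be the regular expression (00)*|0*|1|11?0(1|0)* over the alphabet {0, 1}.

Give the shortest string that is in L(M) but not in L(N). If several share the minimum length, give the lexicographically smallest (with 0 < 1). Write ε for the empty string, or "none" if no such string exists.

The string 01 is accepted by M but not by N.
No shorter string lies in the difference, and 01 is the lexicographically first length-2 string in L(M) \ L(N).

01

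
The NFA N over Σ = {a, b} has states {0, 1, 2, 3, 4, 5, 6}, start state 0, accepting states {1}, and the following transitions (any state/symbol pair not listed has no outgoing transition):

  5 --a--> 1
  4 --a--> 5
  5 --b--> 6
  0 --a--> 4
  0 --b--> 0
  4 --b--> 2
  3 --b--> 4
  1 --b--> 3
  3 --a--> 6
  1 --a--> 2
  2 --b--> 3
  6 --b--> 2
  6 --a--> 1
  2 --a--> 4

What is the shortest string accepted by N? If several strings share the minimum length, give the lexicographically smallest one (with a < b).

aaa

A breadth-first search from 0 reaches an accepting state first via the path 0 → 4 → 5 → 1 on input aaa.
No string of length < 3 is accepted (BFS exhausts all shorter strings without reaching an accepting state), and aaa is the lexicographically least accepting string of length 3.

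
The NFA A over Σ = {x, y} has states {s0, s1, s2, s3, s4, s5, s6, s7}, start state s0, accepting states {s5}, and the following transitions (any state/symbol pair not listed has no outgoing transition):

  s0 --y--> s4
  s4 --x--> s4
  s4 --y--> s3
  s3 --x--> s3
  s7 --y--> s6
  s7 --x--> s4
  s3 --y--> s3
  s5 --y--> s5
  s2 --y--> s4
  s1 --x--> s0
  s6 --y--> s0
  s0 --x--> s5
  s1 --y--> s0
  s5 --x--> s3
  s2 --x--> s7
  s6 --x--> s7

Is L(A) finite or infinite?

infinite

State s5 is reachable from the start and can reach an accepting state, and it lies on the cycle s5 → s5.
Traversing that cycle any number of times yields accepted strings of unbounded length, so the language is infinite.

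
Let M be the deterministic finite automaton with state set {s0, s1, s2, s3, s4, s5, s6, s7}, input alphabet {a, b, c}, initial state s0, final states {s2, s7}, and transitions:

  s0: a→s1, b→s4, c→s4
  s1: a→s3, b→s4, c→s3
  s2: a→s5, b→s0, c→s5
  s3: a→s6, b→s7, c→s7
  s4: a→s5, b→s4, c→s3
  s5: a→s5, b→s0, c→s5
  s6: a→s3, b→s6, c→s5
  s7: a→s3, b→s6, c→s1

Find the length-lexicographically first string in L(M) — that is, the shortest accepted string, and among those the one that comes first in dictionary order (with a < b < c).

A breadth-first search from s0 reaches an accepting state first via the path s0 → s1 → s3 → s7 on input aab.
No string of length < 3 is accepted (BFS exhausts all shorter strings without reaching an accepting state), and aab is the lexicographically least accepting string of length 3.

aab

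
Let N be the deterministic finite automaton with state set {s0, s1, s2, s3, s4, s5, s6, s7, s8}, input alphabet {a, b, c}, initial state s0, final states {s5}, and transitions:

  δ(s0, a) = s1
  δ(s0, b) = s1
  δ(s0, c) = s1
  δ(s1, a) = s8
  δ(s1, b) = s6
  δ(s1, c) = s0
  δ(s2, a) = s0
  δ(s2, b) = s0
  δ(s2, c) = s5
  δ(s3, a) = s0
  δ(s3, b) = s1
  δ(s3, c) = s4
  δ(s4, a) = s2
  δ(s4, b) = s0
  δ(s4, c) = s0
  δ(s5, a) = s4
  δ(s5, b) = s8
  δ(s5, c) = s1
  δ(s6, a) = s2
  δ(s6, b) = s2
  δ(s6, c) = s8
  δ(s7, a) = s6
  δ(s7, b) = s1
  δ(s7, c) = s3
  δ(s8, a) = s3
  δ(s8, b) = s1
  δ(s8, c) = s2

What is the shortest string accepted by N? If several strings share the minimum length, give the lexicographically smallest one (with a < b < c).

aacc

A breadth-first search from s0 reaches an accepting state first via the path s0 → s1 → s8 → s2 → s5 on input aacc.
No string of length < 4 is accepted (BFS exhausts all shorter strings without reaching an accepting state), and aacc is the lexicographically least accepting string of length 4.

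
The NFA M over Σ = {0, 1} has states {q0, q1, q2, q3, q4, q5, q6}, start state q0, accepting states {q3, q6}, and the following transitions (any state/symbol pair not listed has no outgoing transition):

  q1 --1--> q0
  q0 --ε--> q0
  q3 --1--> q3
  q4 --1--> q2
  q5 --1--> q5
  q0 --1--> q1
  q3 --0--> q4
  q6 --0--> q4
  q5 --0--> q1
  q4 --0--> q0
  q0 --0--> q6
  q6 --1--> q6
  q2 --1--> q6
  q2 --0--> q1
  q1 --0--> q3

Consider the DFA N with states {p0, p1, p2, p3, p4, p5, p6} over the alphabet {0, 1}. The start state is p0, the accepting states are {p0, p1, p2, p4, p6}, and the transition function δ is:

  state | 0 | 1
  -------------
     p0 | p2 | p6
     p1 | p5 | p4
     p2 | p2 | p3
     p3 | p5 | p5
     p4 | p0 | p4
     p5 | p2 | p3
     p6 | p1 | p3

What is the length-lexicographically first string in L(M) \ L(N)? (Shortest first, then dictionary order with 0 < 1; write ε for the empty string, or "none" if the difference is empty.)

The string 01 is accepted by M but not by N.
No shorter string lies in the difference, and 01 is the lexicographically first length-2 string in L(M) \ L(N).

01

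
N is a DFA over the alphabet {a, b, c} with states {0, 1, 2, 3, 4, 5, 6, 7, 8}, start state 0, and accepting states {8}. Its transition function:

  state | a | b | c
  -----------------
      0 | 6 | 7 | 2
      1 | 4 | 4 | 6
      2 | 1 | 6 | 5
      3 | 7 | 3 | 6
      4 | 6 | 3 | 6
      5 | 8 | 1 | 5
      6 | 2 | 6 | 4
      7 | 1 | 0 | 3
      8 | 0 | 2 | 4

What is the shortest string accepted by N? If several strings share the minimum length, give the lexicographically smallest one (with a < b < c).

A breadth-first search from 0 reaches an accepting state first via the path 0 → 2 → 5 → 8 on input cca.
No string of length < 3 is accepted (BFS exhausts all shorter strings without reaching an accepting state), and cca is the lexicographically least accepting string of length 3.

cca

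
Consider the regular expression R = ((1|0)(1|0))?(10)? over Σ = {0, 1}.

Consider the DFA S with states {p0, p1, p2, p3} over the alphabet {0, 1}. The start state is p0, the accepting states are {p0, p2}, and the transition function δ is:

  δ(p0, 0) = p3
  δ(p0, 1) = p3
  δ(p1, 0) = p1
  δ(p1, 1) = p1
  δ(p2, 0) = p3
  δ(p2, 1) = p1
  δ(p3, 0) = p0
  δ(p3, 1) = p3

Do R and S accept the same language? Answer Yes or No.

No

The string 01 is accepted by R but rejected by S.
So L(R) ≠ L(S).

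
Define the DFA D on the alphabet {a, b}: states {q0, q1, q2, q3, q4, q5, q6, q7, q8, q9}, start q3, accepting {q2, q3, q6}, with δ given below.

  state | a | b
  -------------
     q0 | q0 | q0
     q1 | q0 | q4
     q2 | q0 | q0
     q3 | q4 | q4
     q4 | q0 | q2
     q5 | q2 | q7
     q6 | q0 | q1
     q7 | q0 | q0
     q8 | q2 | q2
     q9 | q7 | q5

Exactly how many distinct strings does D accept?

The useful subgraph on states {q2, q3, q4} is acyclic, so L(D) is finite; the longest accepting path visits 3 useful states, giving maximum string length 2.
Counting accepting paths from q3 by length: 1 of length 0, 2 of length 2. Total 3.

3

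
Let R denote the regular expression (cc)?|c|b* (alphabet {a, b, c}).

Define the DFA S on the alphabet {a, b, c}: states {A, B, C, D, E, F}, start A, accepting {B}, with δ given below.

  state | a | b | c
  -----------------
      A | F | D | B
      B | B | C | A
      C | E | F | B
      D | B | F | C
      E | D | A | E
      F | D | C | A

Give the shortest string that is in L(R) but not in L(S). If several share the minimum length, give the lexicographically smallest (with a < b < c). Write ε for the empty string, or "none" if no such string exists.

The empty string ε is accepted by R but not by S.
Since ε is the unique shortest string, it is the required witness.

ε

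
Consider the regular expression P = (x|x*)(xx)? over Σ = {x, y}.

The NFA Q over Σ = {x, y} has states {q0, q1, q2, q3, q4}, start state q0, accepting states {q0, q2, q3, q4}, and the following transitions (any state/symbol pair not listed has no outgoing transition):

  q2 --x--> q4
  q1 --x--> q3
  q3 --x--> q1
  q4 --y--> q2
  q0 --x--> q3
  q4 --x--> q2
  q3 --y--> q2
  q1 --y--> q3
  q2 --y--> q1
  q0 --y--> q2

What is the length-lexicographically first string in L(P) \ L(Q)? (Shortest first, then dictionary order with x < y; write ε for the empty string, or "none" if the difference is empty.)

The string xx is accepted by P but not by Q.
No shorter string lies in the difference, and xx is the lexicographically first length-2 string in L(P) \ L(Q).

xx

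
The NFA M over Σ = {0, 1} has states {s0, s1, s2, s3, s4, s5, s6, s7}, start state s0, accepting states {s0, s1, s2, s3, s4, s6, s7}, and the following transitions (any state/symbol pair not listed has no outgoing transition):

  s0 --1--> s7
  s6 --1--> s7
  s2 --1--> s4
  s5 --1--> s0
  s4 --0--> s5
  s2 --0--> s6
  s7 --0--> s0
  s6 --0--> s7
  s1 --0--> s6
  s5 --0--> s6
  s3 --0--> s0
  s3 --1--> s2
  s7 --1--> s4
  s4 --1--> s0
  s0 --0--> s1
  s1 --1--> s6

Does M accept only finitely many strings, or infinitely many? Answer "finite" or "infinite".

State s0 is reachable from the start and can reach an accepting state, and it lies on the cycle s0 → s1 → s6 → s7 → s0.
Traversing that cycle any number of times yields accepted strings of unbounded length, so the language is infinite.

infinite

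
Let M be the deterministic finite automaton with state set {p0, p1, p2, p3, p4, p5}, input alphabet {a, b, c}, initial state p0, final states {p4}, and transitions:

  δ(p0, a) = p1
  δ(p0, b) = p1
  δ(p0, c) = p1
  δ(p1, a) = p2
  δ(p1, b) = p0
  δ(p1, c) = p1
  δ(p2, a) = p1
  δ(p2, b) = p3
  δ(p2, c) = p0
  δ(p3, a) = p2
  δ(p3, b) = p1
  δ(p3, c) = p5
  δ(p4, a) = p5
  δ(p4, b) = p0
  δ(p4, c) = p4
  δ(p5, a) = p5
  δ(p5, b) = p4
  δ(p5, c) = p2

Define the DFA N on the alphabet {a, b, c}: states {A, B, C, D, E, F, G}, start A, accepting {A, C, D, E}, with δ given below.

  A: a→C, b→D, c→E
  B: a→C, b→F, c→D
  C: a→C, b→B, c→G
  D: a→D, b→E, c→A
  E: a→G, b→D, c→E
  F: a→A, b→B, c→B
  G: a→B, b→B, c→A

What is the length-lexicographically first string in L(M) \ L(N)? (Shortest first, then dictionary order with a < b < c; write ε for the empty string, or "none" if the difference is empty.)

The string acabcb is accepted by M but not by N.
No shorter string lies in the difference, and acabcb is the lexicographically first length-6 string in L(M) \ L(N).

acabcb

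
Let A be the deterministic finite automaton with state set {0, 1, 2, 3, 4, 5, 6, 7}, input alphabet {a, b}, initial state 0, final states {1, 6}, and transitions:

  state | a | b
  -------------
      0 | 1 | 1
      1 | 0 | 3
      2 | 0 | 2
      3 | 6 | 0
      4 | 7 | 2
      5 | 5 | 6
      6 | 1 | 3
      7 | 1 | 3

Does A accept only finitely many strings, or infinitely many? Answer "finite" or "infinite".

State 0 is reachable from the start and can reach an accepting state, and it lies on the cycle 0 → 1 → 0.
Traversing that cycle any number of times yields accepted strings of unbounded length, so the language is infinite.

infinite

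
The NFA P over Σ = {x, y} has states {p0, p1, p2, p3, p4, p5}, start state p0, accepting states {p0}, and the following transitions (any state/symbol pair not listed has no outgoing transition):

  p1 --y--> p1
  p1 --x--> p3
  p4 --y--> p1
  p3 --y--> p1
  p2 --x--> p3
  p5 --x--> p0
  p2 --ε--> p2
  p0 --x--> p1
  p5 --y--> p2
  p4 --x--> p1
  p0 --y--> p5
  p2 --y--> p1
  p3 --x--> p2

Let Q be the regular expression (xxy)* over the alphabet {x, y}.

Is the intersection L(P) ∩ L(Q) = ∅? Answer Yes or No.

No

The empty string ε is accepted by both P and Q.
Hence L(P) ∩ L(Q) ≠ ∅.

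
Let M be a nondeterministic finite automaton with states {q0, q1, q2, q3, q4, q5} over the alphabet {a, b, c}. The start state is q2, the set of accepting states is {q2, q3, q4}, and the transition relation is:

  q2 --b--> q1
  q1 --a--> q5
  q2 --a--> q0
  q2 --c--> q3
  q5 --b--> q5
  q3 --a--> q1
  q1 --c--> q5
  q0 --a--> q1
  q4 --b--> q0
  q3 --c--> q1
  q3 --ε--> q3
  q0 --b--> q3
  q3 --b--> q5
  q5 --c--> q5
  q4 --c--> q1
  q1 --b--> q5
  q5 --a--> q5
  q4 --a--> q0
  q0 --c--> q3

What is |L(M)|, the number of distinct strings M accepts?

The useful subgraph on states {q0, q2, q3} is acyclic, so L(M) is finite; the longest accepting path visits 3 useful states, giving maximum string length 2.
Counting accepting paths from q2 by length: 1 of length 0, 1 of length 1, 2 of length 2. Total 4.

4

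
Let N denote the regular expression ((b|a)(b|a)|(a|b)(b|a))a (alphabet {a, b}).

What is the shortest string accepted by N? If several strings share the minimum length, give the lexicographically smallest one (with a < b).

aaa

By inspection of the expression, no string of length less than 3 matches, and aaa is the lexicographically first match of length 3.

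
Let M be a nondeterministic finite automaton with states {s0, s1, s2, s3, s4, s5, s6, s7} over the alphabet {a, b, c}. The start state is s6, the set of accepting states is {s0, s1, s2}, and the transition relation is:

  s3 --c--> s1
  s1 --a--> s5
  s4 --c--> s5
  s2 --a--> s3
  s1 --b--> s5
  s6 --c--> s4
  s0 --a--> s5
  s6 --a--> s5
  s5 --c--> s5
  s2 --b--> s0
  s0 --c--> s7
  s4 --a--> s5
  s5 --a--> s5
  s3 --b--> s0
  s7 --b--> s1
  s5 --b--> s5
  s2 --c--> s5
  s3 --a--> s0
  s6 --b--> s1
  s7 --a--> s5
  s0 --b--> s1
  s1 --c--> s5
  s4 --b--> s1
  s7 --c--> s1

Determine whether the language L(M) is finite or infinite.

finite

The useful states (reachable from s6 and able to reach an accepting state) are {s1, s4, s6}.
Restricted to these states the transition graph has no cycle, so every accepting path has bounded length and L is finite.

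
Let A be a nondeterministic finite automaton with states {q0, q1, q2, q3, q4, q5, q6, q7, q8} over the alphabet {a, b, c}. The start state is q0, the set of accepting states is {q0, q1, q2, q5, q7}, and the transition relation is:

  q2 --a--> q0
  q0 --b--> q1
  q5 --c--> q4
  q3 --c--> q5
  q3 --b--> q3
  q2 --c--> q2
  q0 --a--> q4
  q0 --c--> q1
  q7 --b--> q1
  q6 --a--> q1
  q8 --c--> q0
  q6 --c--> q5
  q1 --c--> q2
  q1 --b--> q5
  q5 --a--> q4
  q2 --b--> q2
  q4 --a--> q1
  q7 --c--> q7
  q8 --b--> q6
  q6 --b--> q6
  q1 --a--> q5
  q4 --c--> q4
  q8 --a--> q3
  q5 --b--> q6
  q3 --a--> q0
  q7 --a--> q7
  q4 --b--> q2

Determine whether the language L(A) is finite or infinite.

infinite

State q0 is reachable from the start and can reach an accepting state, and it lies on the cycle q0 → q1 → q2 → q0.
Traversing that cycle any number of times yields accepted strings of unbounded length, so the language is infinite.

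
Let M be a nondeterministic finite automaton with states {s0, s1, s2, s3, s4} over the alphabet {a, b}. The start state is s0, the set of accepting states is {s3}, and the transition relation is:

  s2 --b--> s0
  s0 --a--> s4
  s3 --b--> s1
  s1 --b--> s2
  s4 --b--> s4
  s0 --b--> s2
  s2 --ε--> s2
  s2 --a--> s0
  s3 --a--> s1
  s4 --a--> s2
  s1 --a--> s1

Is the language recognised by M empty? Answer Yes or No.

The states reachable from the start state are {s0, s2, s4}.
None of the accepting states {s3} is reachable, so no string is accepted and L(M) = ∅.

Yes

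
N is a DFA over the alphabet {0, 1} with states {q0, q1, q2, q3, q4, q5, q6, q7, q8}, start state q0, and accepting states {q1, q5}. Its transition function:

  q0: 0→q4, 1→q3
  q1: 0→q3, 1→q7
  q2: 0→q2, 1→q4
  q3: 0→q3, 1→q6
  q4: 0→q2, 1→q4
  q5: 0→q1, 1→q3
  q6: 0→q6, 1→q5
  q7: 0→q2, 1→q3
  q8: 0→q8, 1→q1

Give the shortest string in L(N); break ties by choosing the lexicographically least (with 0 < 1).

111

A breadth-first search from q0 reaches an accepting state first via the path q0 → q3 → q6 → q5 on input 111.
No string of length < 3 is accepted (BFS exhausts all shorter strings without reaching an accepting state), and 111 is the lexicographically least accepting string of length 3.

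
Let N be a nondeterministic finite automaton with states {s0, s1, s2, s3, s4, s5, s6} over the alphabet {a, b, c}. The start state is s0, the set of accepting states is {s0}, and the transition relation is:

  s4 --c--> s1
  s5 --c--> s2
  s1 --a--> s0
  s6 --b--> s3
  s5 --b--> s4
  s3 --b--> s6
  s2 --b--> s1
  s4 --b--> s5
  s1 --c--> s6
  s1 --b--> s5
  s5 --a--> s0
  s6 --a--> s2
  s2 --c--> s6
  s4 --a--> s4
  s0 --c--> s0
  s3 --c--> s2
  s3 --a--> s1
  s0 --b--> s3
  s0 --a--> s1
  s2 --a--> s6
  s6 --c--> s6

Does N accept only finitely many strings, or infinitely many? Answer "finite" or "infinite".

State s0 is reachable from the start and can reach an accepting state, and it lies on the cycle s0 → s0.
Traversing that cycle any number of times yields accepted strings of unbounded length, so the language is infinite.

infinite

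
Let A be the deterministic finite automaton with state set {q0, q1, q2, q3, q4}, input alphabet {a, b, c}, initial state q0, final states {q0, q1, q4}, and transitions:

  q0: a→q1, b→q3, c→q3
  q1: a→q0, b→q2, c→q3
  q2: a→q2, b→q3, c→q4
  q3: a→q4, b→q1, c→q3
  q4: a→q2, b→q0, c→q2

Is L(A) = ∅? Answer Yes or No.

The empty string ε is accepted: the run q0 ends in the accepting state q0.
Since at least one string is accepted, L(A) is not empty.

No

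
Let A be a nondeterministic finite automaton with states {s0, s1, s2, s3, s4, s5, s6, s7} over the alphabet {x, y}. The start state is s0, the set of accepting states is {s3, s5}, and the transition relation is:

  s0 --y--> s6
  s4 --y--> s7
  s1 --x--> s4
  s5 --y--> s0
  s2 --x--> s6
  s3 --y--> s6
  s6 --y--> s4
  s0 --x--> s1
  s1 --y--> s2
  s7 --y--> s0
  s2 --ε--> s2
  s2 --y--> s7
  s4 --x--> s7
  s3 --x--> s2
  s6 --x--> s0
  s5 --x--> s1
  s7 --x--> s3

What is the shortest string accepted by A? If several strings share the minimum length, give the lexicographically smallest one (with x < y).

A breadth-first search from s0 reaches an accepting state first via the path s0 → s1 → s4 → s7 → s3 on input xxxx.
No string of length < 4 is accepted (BFS exhausts all shorter strings without reaching an accepting state), and xxxx is the lexicographically least accepting string of length 4.

xxxx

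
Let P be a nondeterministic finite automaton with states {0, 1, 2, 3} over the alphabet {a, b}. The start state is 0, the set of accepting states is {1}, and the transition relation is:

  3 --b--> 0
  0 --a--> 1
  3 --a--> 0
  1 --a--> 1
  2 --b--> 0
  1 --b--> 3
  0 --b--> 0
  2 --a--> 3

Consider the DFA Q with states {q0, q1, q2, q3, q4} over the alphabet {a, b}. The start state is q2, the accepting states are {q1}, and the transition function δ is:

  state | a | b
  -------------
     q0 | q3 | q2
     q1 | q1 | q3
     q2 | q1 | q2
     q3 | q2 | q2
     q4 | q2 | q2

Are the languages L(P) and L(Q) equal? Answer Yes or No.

Yes

Exploring the product automaton P × Q from the start pair (0, q2), following both machines on each input symbol, reaches 3 state pairs: (0, q2), (1, q1), (3, q3).
P accepts in {1} and Q accepts in {q1}. In every reachable pair the two components are either both accepting — (1, q1) — or both non-accepting, so no string is accepted by exactly one of the machines: L(P) \ L(Q) and L(Q) \ L(P) are both empty.
Hence every string is accepted by P iff it is accepted by Q, and the two languages coincide.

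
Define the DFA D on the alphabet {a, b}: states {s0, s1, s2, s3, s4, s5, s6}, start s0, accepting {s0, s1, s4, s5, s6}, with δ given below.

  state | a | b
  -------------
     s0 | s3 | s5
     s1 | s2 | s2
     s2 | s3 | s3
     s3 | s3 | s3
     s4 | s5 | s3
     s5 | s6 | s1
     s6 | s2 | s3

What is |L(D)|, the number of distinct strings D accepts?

4

The useful subgraph on states {s0, s1, s5, s6} is acyclic, so L(D) is finite; the longest accepting path visits 3 useful states, giving maximum string length 2.
Counting accepting paths from s0 by length: 1 of length 0, 1 of length 1, 2 of length 2. Total 4.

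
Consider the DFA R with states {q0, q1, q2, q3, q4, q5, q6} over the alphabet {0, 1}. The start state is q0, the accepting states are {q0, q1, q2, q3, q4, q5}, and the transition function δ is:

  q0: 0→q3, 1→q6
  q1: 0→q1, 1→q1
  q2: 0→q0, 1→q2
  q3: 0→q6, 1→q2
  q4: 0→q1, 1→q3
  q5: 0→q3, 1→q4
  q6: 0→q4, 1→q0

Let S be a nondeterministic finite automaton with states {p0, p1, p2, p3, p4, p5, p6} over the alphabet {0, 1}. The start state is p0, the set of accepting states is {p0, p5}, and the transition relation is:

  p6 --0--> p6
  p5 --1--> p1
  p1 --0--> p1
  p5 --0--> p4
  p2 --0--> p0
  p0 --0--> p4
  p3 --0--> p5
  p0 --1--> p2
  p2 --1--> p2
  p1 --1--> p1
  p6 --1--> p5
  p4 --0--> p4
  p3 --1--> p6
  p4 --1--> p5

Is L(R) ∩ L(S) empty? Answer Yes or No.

The empty string ε is accepted by both R and S.
Hence L(R) ∩ L(S) ≠ ∅.

No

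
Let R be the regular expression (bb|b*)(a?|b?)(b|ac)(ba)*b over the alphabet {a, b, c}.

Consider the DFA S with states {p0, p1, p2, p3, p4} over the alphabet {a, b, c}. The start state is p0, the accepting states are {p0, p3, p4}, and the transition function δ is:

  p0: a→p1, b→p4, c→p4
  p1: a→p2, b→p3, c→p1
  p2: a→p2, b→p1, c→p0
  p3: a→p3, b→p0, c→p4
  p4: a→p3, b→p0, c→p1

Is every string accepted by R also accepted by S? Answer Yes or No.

Yes

Converting the expression R to a DFA (subset construction, then merging equivalent states) gives the minimal DFA with states {r0, r1, r2, r3, r4, r5, r6, r7, r8, r9}, start state r0, accepting states {r6, r7, r9} and transitions r0: a→r1, b→r2, c→r3; r1: a→r4, b→r5, c→r5; r2: a→r1, b→r6, c→r3; r3: a→r3, b→r3, c→r3; r4: a→r3, b→r3, c→r5; r5: a→r3, b→r7, c→r3; r6: a→r8, b→r6, c→r3; r7: a→r5, b→r3, c→r3; r8: a→r4, b→r9, c→r5; r9: a→r5, b→r7, c→r3.
Exploring the product automaton R × S from the start pair (r0, p0), following both machines on each input symbol, reaches 24 state pairs: (r0, p0), (r1, p1), (r2, p4), (r3, p4), (r4, p2), (r5, p3), (r5, p1), (r1, p3), (r6, p0), (r3, p1), (r3, p3), (r3, p0), (r3, p2), (r5, p0), (r7, p0), (r7, p3), (r4, p3), (r5, p4), (r8, p1), (r6, p4), (r7, p4), (r9, p3), (r8, p3), (r9, p0).
R accepts in {r6, r7, r9} and S accepts in {p0, p3, p4}. The reachable pairs whose R-component is accepting are (r6, p0), (r7, p0), (r7, p3), (r6, p4), (r7, p4), (r9, p3), (r9, p0); in each of them the S-component is accepting too, so the product for L(R) \ L(S) (R-component accepting, S-component rejecting) has no reachable accepting pair and the difference is empty.
Hence every string in L(R) is also in L(S).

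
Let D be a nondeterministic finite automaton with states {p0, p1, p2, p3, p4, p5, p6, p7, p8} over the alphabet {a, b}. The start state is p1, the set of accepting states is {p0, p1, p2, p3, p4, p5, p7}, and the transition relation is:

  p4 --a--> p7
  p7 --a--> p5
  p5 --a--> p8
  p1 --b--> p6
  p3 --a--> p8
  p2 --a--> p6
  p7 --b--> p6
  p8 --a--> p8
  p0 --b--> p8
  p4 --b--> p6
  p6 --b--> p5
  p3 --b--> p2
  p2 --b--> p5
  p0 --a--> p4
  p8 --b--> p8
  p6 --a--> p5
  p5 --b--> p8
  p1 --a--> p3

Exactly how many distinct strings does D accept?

8

The useful subgraph on states {p1, p2, p3, p5, p6} is acyclic, so L(D) is finite; the longest accepting path visits 5 useful states, giving maximum string length 4.
Counting accepting paths from p1 by length: 1 of length 0, 1 of length 1, 3 of length 2, 1 of length 3, 2 of length 4. Total 8.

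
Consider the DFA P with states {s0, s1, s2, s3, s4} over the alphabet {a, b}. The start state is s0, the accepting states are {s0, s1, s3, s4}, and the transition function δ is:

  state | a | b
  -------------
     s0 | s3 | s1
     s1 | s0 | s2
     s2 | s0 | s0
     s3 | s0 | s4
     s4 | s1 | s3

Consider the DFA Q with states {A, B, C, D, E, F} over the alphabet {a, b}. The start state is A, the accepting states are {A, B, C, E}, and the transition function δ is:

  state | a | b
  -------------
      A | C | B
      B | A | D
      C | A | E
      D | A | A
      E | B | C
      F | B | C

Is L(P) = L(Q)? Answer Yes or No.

Exploring the product automaton P × Q from the start pair (s0, A), following both machines on each input symbol, reaches 5 state pairs: (s0, A), (s3, C), (s1, B), (s4, E), (s2, D).
P accepts in {s0, s1, s3, s4} and Q accepts in {A, B, C, E}. In every reachable pair the two components are either both accepting — (s0, A), (s3, C), (s1, B), (s4, E) — or both non-accepting, so no string is accepted by exactly one of the machines: L(P) \ L(Q) and L(Q) \ L(P) are both empty.
Hence every string is accepted by P iff it is accepted by Q, and the two languages coincide.

Yes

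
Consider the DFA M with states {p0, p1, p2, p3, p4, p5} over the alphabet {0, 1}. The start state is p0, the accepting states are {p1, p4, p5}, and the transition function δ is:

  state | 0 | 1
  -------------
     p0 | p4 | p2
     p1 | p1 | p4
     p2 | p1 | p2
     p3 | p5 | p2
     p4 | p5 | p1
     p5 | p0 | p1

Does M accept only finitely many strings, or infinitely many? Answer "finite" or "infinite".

infinite

State p1 is reachable from the start and can reach an accepting state, and it lies on the cycle p1 → p1.
Traversing that cycle any number of times yields accepted strings of unbounded length, so the language is infinite.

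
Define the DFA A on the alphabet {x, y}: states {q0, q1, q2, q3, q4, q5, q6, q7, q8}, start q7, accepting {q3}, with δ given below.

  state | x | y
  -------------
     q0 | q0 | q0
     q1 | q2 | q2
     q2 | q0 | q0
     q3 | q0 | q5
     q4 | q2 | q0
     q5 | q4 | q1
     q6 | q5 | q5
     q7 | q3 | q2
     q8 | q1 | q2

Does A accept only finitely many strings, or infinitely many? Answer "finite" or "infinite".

finite

The useful states (reachable from q7 and able to reach an accepting state) are {q3, q7}.
Restricted to these states the transition graph has no cycle, so every accepting path has bounded length and L is finite.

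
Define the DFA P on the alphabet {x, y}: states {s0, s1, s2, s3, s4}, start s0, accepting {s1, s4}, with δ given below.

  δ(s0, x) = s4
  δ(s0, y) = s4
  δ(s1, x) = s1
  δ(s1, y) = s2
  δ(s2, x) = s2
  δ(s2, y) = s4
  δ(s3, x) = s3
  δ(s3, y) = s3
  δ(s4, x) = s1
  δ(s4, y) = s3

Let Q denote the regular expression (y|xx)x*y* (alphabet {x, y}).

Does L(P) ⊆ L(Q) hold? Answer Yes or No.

The string x is in L(P) but not in L(Q).
So L(P) ⊄ L(Q).

No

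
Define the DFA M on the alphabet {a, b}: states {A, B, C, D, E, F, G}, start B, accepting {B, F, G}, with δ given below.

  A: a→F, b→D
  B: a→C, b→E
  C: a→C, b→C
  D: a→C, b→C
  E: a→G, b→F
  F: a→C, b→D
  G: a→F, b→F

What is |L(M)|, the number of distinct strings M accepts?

5

The useful subgraph on states {B, E, F, G} is acyclic, so L(M) is finite; the longest accepting path visits 4 useful states, giving maximum string length 3.
Counting accepting paths from B by length: 1 of length 0, 2 of length 2, 2 of length 3. Total 5.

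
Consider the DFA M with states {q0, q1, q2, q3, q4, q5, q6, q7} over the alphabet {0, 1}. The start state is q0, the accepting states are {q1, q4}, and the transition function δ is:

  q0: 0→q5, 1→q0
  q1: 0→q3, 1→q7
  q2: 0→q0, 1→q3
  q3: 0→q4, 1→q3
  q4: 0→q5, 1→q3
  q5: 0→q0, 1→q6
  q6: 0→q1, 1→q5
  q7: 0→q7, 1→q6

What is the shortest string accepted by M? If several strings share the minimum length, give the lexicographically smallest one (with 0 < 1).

010

A breadth-first search from q0 reaches an accepting state first via the path q0 → q5 → q6 → q1 on input 010.
No string of length < 3 is accepted (BFS exhausts all shorter strings without reaching an accepting state), and 010 is the lexicographically least accepting string of length 3.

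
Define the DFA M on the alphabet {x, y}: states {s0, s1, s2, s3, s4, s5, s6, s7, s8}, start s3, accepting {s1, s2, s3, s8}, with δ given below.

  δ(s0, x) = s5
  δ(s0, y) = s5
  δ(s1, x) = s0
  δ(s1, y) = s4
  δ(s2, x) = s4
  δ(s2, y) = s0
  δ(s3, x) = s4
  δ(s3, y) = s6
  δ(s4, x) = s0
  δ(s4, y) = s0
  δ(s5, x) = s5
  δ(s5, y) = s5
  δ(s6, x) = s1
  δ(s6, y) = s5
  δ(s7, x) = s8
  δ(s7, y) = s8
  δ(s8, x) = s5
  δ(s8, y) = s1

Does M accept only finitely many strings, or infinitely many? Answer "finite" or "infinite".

The useful states (reachable from s3 and able to reach an accepting state) are {s1, s3, s6}.
Restricted to these states the transition graph has no cycle, so every accepting path has bounded length and L is finite.

finite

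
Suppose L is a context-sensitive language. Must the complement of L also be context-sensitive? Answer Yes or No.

The context-sensitive languages are exactly NSPACE(n), and by the Immerman–Szelepcsényi theorem nondeterministic space classes (from log n up) are closed under complement.
So the context-sensitive languages are closed under complement.

Yes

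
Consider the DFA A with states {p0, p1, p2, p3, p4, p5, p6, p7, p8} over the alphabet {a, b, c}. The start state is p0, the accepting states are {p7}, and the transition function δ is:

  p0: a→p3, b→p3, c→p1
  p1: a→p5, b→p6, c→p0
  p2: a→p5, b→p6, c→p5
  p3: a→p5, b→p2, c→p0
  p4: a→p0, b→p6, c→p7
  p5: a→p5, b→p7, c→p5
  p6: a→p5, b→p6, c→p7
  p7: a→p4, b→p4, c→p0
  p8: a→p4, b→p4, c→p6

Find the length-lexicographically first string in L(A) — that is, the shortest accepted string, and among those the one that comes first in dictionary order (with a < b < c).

A breadth-first search from p0 reaches an accepting state first via the path p0 → p3 → p5 → p7 on input aab.
No string of length < 3 is accepted (BFS exhausts all shorter strings without reaching an accepting state), and aab is the lexicographically least accepting string of length 3.

aab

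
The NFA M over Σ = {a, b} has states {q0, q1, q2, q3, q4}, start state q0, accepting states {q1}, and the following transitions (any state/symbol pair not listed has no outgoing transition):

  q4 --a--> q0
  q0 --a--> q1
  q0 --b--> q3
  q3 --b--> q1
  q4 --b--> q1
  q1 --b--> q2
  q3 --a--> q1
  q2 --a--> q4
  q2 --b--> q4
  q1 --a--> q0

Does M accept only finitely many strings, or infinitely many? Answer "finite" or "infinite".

infinite

State q0 is reachable from the start and can reach an accepting state, and it lies on the cycle q0 → q1 → q0.
Traversing that cycle any number of times yields accepted strings of unbounded length, so the language is infinite.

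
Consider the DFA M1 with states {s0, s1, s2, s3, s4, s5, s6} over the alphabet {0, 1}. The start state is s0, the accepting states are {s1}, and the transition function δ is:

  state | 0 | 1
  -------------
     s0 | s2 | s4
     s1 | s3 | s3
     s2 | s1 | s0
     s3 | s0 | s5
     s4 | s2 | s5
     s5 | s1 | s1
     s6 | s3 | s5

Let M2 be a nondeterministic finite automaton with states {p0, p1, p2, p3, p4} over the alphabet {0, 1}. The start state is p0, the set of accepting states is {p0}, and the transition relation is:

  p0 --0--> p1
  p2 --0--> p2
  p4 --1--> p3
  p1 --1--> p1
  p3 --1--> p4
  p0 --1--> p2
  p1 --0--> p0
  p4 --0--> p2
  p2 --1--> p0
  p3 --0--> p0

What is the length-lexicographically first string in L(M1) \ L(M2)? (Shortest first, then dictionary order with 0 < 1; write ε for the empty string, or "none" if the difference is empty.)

100

The string 100 is accepted by M1 but not by M2.
No shorter string lies in the difference, and 100 is the lexicographically first length-3 string in L(M1) \ L(M2).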